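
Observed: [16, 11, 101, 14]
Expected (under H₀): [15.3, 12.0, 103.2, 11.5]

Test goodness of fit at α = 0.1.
Chi-square goodness of fit test:
H₀: observed counts match expected distribution
H₁: observed counts differ from expected distribution
df = k - 1 = 3
χ² = Σ(O - E)²/E
   = (16 - 15.3)²/15.3 + (11 - 12.0)²/12.0 + (101 - 103.2)²/103.2 + (14 - 11.5)²/11.5
   = 0.032 + 0.083 + 0.047 + 0.543
   = 0.71
p-value = 0.8719

Since p-value > α = 0.1, we fail to reject H₀.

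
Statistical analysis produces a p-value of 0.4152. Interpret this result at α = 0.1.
Since p = 0.4152 > α = 0.1, fail to reject H₀.
There is insufficient evidence to reject the null hypothesis; the result is not statistically significant at the 0.1 level.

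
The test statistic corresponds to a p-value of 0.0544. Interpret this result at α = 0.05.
Since p = 0.0544 > α = 0.05, fail to reject H₀.
There is insufficient evidence to reject the null hypothesis; the result is not statistically significant at the 0.05 level.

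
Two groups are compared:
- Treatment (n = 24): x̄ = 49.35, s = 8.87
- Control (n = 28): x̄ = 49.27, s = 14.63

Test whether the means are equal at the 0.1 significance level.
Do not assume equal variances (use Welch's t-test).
Welch's two-sample t-test:
H₀: μ₁ = μ₂
H₁: μ₁ ≠ μ₂
s₁²/n₁ = 8.87²/24 = 3.2782,  s₂²/n₂ = 14.63²/28 = 7.6442
SE = √(s₁²/n₁ + s₂²/n₂) = √(3.2782 + 7.6442) = 3.3049
df (Welch-Satterthwaite) = (s₁²/n₁ + s₂²/n₂)² / [(s₁²/n₁)²/(n₁-1) + (s₂²/n₂)²/(n₂-1)] ≈ 45.34
t = (x̄₁ - x̄₂) / SE = (49.35 - 49.27) / 3.3049 = 0.08 / 3.3049 = 0.024
p-value = 0.9808

Since p-value > α = 0.1, we fail to reject H₀.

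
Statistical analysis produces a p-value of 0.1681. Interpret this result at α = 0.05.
Since p = 0.1681 > α = 0.05, fail to reject H₀.
There is insufficient evidence to reject the null hypothesis; the result is not statistically significant at the 0.05 level.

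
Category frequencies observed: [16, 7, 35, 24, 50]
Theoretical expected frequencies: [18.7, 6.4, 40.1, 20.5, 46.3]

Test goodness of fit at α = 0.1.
Chi-square goodness of fit test:
H₀: observed counts match expected distribution
H₁: observed counts differ from expected distribution
df = k - 1 = 4
χ² = Σ(O - E)²/E
   = (16 - 18.7)²/18.7 + (7 - 6.4)²/6.4 + (35 - 40.1)²/40.1 + (24 - 20.5)²/20.5 + (50 - 46.3)²/46.3
   = 0.390 + 0.056 + 0.649 + 0.598 + 0.296
   = 1.99
p-value = 0.7380

Since p-value > α = 0.1, we fail to reject H₀.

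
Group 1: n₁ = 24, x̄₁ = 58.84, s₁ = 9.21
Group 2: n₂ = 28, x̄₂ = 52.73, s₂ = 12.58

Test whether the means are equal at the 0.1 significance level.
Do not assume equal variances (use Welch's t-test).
Welch's two-sample t-test:
H₀: μ₁ = μ₂
H₁: μ₁ ≠ μ₂
s₁²/n₁ = 9.21²/24 = 3.5343,  s₂²/n₂ = 12.58²/28 = 5.6520
SE = √(s₁²/n₁ + s₂²/n₂) = √(3.5343 + 5.6520) = 3.0309
df (Welch-Satterthwaite) = (s₁²/n₁ + s₂²/n₂)² / [(s₁²/n₁)²/(n₁-1) + (s₂²/n₂)²/(n₂-1)] ≈ 48.89
t = (x̄₁ - x̄₂) / SE = (58.84 - 52.73) / 3.0309 = 6.11 / 3.0309 = 2.016
p-value = 0.0493

Since p-value < α = 0.1, we reject H₀.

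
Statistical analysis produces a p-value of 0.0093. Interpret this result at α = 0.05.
Since p = 0.0093 < α = 0.05, reject H₀.
There is sufficient evidence to reject the null hypothesis; the result is statistically significant at the 0.05 level.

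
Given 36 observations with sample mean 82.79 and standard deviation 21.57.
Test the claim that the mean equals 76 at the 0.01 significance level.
One-sample t-test:
H₀: μ = 76
H₁: μ ≠ 76
df = n - 1 = 35
t = (x̄ - μ₀) / (s/√n) = (82.79 - 76) / (21.57/√36) = 1.889
p-value = 0.0672

Since p-value > α = 0.01, we fail to reject H₀.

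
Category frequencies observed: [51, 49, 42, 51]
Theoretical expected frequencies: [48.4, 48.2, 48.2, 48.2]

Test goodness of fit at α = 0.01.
Chi-square goodness of fit test:
H₀: observed counts match expected distribution
H₁: observed counts differ from expected distribution
df = k - 1 = 3
χ² = Σ(O - E)²/E
   = (51 - 48.4)²/48.4 + (49 - 48.2)²/48.2 + (42 - 48.2)²/48.2 + (51 - 48.2)²/48.2
   = 0.140 + 0.013 + 0.798 + 0.163
   = 1.11
p-value = 0.7739

Since p-value > α = 0.01, we fail to reject H₀.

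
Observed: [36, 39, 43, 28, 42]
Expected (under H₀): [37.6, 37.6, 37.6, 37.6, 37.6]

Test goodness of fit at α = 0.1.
Chi-square goodness of fit test:
H₀: observed counts match expected distribution
H₁: observed counts differ from expected distribution
df = k - 1 = 4
χ² = Σ(O - E)²/E
   = (36 - 37.6)²/37.6 + (39 - 37.6)²/37.6 + (43 - 37.6)²/37.6 + (28 - 37.6)²/37.6 + (42 - 37.6)²/37.6
   = 0.068 + 0.052 + 0.776 + 2.451 + 0.515
   = 3.86
p-value = 0.4250

Since p-value > α = 0.1, we fail to reject H₀.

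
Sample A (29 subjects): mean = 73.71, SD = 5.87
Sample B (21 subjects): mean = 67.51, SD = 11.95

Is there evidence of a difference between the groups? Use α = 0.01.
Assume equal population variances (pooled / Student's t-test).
Student's two-sample t-test (equal variances):
H₀: μ₁ = μ₂
H₁: μ₁ ≠ μ₂
df = n₁ + n₂ - 2 = 48
Pooled variance s_p² = [(n₁-1)s₁² + (n₂-1)s₂²] / (n₁ + n₂ - 2) = [(28)(5.87²) + (20)(11.95²)] / 48 = 79.6009
SE = √(s_p²(1/n₁ + 1/n₂)) = √(79.6009 × (1/29 + 1/21)) = 2.5564
t = (x̄₁ - x̄₂) / SE = (73.71 - 67.51) / 2.5564 = 6.20 / 2.5564 = 2.425
p-value = 0.0191

Since p-value > α = 0.01, we fail to reject H₀.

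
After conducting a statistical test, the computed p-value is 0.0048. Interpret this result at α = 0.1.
Since p = 0.0048 < α = 0.1, reject H₀.
There is sufficient evidence to reject the null hypothesis; the result is statistically significant at the 0.1 level.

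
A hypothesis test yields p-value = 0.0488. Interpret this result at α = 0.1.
Since p = 0.0488 < α = 0.1, reject H₀.
There is sufficient evidence to reject the null hypothesis; the result is statistically significant at the 0.1 level.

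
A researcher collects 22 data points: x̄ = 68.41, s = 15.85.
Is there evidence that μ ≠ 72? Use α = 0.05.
One-sample t-test:
H₀: μ = 72
H₁: μ ≠ 72
df = n - 1 = 21
t = (x̄ - μ₀) / (s/√n) = (68.41 - 72) / (15.85/√22) = -1.062
p-value = 0.3001

Since p-value > α = 0.05, we fail to reject H₀.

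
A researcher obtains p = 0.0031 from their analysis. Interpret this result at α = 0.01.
Since p = 0.0031 < α = 0.01, reject H₀.
There is sufficient evidence to reject the null hypothesis; the result is statistically significant at the 0.01 level.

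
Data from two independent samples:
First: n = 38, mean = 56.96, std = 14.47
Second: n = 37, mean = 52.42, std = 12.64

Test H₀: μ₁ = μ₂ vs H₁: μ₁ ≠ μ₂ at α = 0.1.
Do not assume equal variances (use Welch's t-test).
Welch's two-sample t-test:
H₀: μ₁ = μ₂
H₁: μ₁ ≠ μ₂
s₁²/n₁ = 14.47²/38 = 5.5100,  s₂²/n₂ = 12.64²/37 = 4.3181
SE = √(s₁²/n₁ + s₂²/n₂) = √(5.5100 + 4.3181) = 3.1350
df (Welch-Satterthwaite) = (s₁²/n₁ + s₂²/n₂)² / [(s₁²/n₁)²/(n₁-1) + (s₂²/n₂)²/(n₂-1)] ≈ 72.16
t = (x̄₁ - x̄₂) / SE = (56.96 - 52.42) / 3.1350 = 4.54 / 3.1350 = 1.448
p-value = 0.1519

Since p-value > α = 0.1, we fail to reject H₀.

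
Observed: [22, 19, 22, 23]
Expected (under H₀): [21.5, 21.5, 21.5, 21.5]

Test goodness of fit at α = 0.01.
Chi-square goodness of fit test:
H₀: observed counts match expected distribution
H₁: observed counts differ from expected distribution
df = k - 1 = 3
χ² = Σ(O - E)²/E
   = (22 - 21.5)²/21.5 + (19 - 21.5)²/21.5 + (22 - 21.5)²/21.5 + (23 - 21.5)²/21.5
   = 0.012 + 0.291 + 0.012 + 0.105
   = 0.42
p-value = 0.9364

Since p-value > α = 0.01, we fail to reject H₀.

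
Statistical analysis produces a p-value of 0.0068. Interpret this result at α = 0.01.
Since p = 0.0068 < α = 0.01, reject H₀.
There is sufficient evidence to reject the null hypothesis; the result is statistically significant at the 0.01 level.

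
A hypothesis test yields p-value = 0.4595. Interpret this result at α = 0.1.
Since p = 0.4595 > α = 0.1, fail to reject H₀.
There is insufficient evidence to reject the null hypothesis; the result is not statistically significant at the 0.1 level.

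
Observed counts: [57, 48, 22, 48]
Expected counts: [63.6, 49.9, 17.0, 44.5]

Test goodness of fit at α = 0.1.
Chi-square goodness of fit test:
H₀: observed counts match expected distribution
H₁: observed counts differ from expected distribution
df = k - 1 = 3
χ² = Σ(O - E)²/E
   = (57 - 63.6)²/63.6 + (48 - 49.9)²/49.9 + (22 - 17.0)²/17.0 + (48 - 44.5)²/44.5
   = 0.685 + 0.072 + 1.471 + 0.275
   = 2.50
p-value = 0.4747

Since p-value > α = 0.1, we fail to reject H₀.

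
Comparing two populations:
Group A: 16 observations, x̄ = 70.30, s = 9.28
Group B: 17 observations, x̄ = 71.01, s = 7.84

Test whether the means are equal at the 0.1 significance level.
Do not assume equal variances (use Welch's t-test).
Welch's two-sample t-test:
H₀: μ₁ = μ₂
H₁: μ₁ ≠ μ₂
s₁²/n₁ = 9.28²/16 = 5.3824,  s₂²/n₂ = 7.84²/17 = 3.6156
SE = √(s₁²/n₁ + s₂²/n₂) = √(5.3824 + 3.6156) = 2.9997
df (Welch-Satterthwaite) = (s₁²/n₁ + s₂²/n₂)² / [(s₁²/n₁)²/(n₁-1) + (s₂²/n₂)²/(n₂-1)] ≈ 29.46
t = (x̄₁ - x̄₂) / SE = (70.30 - 71.01) / 2.9997 = -0.71 / 2.9997 = -0.237
p-value = 0.8145

Since p-value > α = 0.1, we fail to reject H₀.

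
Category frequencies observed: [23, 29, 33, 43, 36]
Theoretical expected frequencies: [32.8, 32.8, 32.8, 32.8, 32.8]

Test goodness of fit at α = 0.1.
Chi-square goodness of fit test:
H₀: observed counts match expected distribution
H₁: observed counts differ from expected distribution
df = k - 1 = 4
χ² = Σ(O - E)²/E
   = (23 - 32.8)²/32.8 + (29 - 32.8)²/32.8 + (33 - 32.8)²/32.8 + (43 - 32.8)²/32.8 + (36 - 32.8)²/32.8
   = 2.928 + 0.440 + 0.001 + 3.172 + 0.312
   = 6.85
p-value = 0.1438

Since p-value > α = 0.1, we fail to reject H₀.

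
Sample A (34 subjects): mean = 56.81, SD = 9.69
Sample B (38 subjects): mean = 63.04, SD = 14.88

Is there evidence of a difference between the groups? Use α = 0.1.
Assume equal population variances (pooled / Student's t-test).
Student's two-sample t-test (equal variances):
H₀: μ₁ = μ₂
H₁: μ₁ ≠ μ₂
df = n₁ + n₂ - 2 = 70
Pooled variance s_p² = [(n₁-1)s₁² + (n₂-1)s₂²] / (n₁ + n₂ - 2) = [(33)(9.69²) + (37)(14.88²)] / 70 = 161.2986
SE = √(s_p²(1/n₁ + 1/n₂)) = √(161.2986 × (1/34 + 1/38)) = 2.9981
t = (x̄₁ - x̄₂) / SE = (56.81 - 63.04) / 2.9981 = -6.23 / 2.9981 = -2.078
p-value = 0.0414

Since p-value < α = 0.1, we reject H₀.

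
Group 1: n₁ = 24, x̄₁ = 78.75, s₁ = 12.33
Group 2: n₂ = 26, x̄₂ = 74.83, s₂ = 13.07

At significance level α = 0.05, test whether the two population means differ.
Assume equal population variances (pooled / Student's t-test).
Student's two-sample t-test (equal variances):
H₀: μ₁ = μ₂
H₁: μ₁ ≠ μ₂
df = n₁ + n₂ - 2 = 48
Pooled variance s_p² = [(n₁-1)s₁² + (n₂-1)s₂²] / (n₁ + n₂ - 2) = [(23)(12.33²) + (25)(13.07²)] / 48 = 161.8185
SE = √(s_p²(1/n₁ + 1/n₂)) = √(161.8185 × (1/24 + 1/26)) = 3.6009
t = (x̄₁ - x̄₂) / SE = (78.75 - 74.83) / 3.6009 = 3.92 / 3.6009 = 1.089
p-value = 0.2818

Since p-value > α = 0.05, we fail to reject H₀.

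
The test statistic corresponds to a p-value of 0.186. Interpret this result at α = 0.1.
Since p = 0.186 > α = 0.1, fail to reject H₀.
There is insufficient evidence to reject the null hypothesis; the result is not statistically significant at the 0.1 level.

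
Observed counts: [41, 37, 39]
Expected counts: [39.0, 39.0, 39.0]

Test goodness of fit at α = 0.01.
Chi-square goodness of fit test:
H₀: observed counts match expected distribution
H₁: observed counts differ from expected distribution
df = k - 1 = 2
χ² = Σ(O - E)²/E
   = (41 - 39.0)²/39.0 + (37 - 39.0)²/39.0 + (39 - 39.0)²/39.0
   = 0.103 + 0.103 + 0.000
   = 0.21
p-value = 0.9025

Since p-value > α = 0.01, we fail to reject H₀.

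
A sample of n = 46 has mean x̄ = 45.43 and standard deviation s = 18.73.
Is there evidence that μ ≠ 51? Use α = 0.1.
One-sample t-test:
H₀: μ = 51
H₁: μ ≠ 51
df = n - 1 = 45
t = (x̄ - μ₀) / (s/√n) = (45.43 - 51) / (18.73/√46) = -2.017
p-value = 0.0497

Since p-value < α = 0.1, we reject H₀.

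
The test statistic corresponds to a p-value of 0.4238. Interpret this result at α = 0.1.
Since p = 0.4238 > α = 0.1, fail to reject H₀.
There is insufficient evidence to reject the null hypothesis; the result is not statistically significant at the 0.1 level.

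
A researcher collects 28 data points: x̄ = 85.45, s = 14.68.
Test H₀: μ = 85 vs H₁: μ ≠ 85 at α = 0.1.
One-sample t-test:
H₀: μ = 85
H₁: μ ≠ 85
df = n - 1 = 27
t = (x̄ - μ₀) / (s/√n) = (85.45 - 85) / (14.68/√28) = 0.162
p-value = 0.8724

Since p-value > α = 0.1, we fail to reject H₀.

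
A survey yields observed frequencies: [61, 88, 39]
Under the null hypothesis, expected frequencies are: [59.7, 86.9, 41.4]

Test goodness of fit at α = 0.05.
Chi-square goodness of fit test:
H₀: observed counts match expected distribution
H₁: observed counts differ from expected distribution
df = k - 1 = 2
χ² = Σ(O - E)²/E
   = (61 - 59.7)²/59.7 + (88 - 86.9)²/86.9 + (39 - 41.4)²/41.4
   = 0.028 + 0.014 + 0.139
   = 0.18
p-value = 0.9133

Since p-value > α = 0.05, we fail to reject H₀.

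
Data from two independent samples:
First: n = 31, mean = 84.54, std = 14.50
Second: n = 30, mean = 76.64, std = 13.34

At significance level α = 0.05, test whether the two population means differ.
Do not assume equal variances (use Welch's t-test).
Welch's two-sample t-test:
H₀: μ₁ = μ₂
H₁: μ₁ ≠ μ₂
s₁²/n₁ = 14.50²/31 = 6.7823,  s₂²/n₂ = 13.34²/30 = 5.9319
SE = √(s₁²/n₁ + s₂²/n₂) = √(6.7823 + 5.9319) = 3.5657
df (Welch-Satterthwaite) = (s₁²/n₁ + s₂²/n₂)² / [(s₁²/n₁)²/(n₁-1) + (s₂²/n₂)²/(n₂-1)] ≈ 58.85
t = (x̄₁ - x̄₂) / SE = (84.54 - 76.64) / 3.5657 = 7.90 / 3.5657 = 2.216
p-value = 0.0306

Since p-value < α = 0.05, we reject H₀.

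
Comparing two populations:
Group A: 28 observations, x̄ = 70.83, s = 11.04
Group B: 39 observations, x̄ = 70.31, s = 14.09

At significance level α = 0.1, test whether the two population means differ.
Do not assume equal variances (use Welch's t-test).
Welch's two-sample t-test:
H₀: μ₁ = μ₂
H₁: μ₁ ≠ μ₂
s₁²/n₁ = 11.04²/28 = 4.3529,  s₂²/n₂ = 14.09²/39 = 5.0905
SE = √(s₁²/n₁ + s₂²/n₂) = √(4.3529 + 5.0905) = 3.0730
df (Welch-Satterthwaite) = (s₁²/n₁ + s₂²/n₂)² / [(s₁²/n₁)²/(n₁-1) + (s₂²/n₂)²/(n₂-1)] ≈ 64.45
t = (x̄₁ - x̄₂) / SE = (70.83 - 70.31) / 3.0730 = 0.52 / 3.0730 = 0.169
p-value = 0.8662

Since p-value > α = 0.1, we fail to reject H₀.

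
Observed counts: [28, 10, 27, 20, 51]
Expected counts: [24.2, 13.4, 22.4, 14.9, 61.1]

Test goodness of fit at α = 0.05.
Chi-square goodness of fit test:
H₀: observed counts match expected distribution
H₁: observed counts differ from expected distribution
df = k - 1 = 4
χ² = Σ(O - E)²/E
   = (28 - 24.2)²/24.2 + (10 - 13.4)²/13.4 + (27 - 22.4)²/22.4 + (20 - 14.9)²/14.9 + (51 - 61.1)²/61.1
   = 0.597 + 0.863 + 0.945 + 1.746 + 1.670
   = 5.82
p-value = 0.2131

Since p-value > α = 0.05, we fail to reject H₀.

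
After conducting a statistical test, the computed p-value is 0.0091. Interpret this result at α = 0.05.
Since p = 0.0091 < α = 0.05, reject H₀.
There is sufficient evidence to reject the null hypothesis; the result is statistically significant at the 0.05 level.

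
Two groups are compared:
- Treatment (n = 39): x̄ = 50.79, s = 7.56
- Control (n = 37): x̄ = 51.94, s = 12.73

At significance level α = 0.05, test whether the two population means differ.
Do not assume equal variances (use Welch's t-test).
Welch's two-sample t-test:
H₀: μ₁ = μ₂
H₁: μ₁ ≠ μ₂
s₁²/n₁ = 7.56²/39 = 1.4655,  s₂²/n₂ = 12.73²/37 = 4.3798
SE = √(s₁²/n₁ + s₂²/n₂) = √(1.4655 + 4.3798) = 2.4177
df (Welch-Satterthwaite) = (s₁²/n₁ + s₂²/n₂)² / [(s₁²/n₁)²/(n₁-1) + (s₂²/n₂)²/(n₂-1)] ≈ 57.97
t = (x̄₁ - x̄₂) / SE = (50.79 - 51.94) / 2.4177 = -1.15 / 2.4177 = -0.476
p-value = 0.6361

Since p-value > α = 0.05, we fail to reject H₀.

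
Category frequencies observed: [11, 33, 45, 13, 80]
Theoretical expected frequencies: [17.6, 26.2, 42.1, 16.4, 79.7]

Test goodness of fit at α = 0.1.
Chi-square goodness of fit test:
H₀: observed counts match expected distribution
H₁: observed counts differ from expected distribution
df = k - 1 = 4
χ² = Σ(O - E)²/E
   = (11 - 17.6)²/17.6 + (33 - 26.2)²/26.2 + (45 - 42.1)²/42.1 + (13 - 16.4)²/16.4 + (80 - 79.7)²/79.7
   = 2.475 + 1.765 + 0.200 + 0.705 + 0.001
   = 5.15
p-value = 0.2727

Since p-value > α = 0.1, we fail to reject H₀.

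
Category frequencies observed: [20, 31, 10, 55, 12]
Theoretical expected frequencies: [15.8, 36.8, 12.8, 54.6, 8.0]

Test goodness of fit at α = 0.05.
Chi-square goodness of fit test:
H₀: observed counts match expected distribution
H₁: observed counts differ from expected distribution
df = k - 1 = 4
χ² = Σ(O - E)²/E
   = (20 - 15.8)²/15.8 + (31 - 36.8)²/36.8 + (10 - 12.8)²/12.8 + (55 - 54.6)²/54.6 + (12 - 8.0)²/8.0
   = 1.116 + 0.914 + 0.613 + 0.003 + 2.000
   = 4.65
p-value = 0.3256

Since p-value > α = 0.05, we fail to reject H₀.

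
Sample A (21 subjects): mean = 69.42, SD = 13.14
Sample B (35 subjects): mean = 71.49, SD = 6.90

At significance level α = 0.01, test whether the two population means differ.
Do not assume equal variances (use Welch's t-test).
Welch's two-sample t-test:
H₀: μ₁ = μ₂
H₁: μ₁ ≠ μ₂
s₁²/n₁ = 13.14²/21 = 8.2219,  s₂²/n₂ = 6.90²/35 = 1.3603
SE = √(s₁²/n₁ + s₂²/n₂) = √(8.2219 + 1.3603) = 3.0955
df (Welch-Satterthwaite) = (s₁²/n₁ + s₂²/n₂)² / [(s₁²/n₁)²/(n₁-1) + (s₂²/n₂)²/(n₂-1)] ≈ 26.73
t = (x̄₁ - x̄₂) / SE = (69.42 - 71.49) / 3.0955 = -2.07 / 3.0955 = -0.669
p-value = 0.5094

Since p-value > α = 0.01, we fail to reject H₀.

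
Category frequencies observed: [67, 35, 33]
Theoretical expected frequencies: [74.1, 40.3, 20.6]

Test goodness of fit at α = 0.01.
Chi-square goodness of fit test:
H₀: observed counts match expected distribution
H₁: observed counts differ from expected distribution
df = k - 1 = 2
χ² = Σ(O - E)²/E
   = (67 - 74.1)²/74.1 + (35 - 40.3)²/40.3 + (33 - 20.6)²/20.6
   = 0.680 + 0.697 + 7.464
   = 8.84
p-value = 0.0120

Since p-value > α = 0.01, we fail to reject H₀.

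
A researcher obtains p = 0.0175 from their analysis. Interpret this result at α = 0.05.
Since p = 0.0175 < α = 0.05, reject H₀.
There is sufficient evidence to reject the null hypothesis; the result is statistically significant at the 0.05 level.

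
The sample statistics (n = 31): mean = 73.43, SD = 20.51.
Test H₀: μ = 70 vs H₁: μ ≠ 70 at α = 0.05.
One-sample t-test:
H₀: μ = 70
H₁: μ ≠ 70
df = n - 1 = 30
t = (x̄ - μ₀) / (s/√n) = (73.43 - 70) / (20.51/√31) = 0.931
p-value = 0.3592

Since p-value > α = 0.05, we fail to reject H₀.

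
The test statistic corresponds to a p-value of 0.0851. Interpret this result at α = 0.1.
Since p = 0.0851 < α = 0.1, reject H₀.
There is sufficient evidence to reject the null hypothesis; the result is statistically significant at the 0.1 level.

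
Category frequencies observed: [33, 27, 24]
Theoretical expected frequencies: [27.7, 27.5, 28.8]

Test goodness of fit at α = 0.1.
Chi-square goodness of fit test:
H₀: observed counts match expected distribution
H₁: observed counts differ from expected distribution
df = k - 1 = 2
χ² = Σ(O - E)²/E
   = (33 - 27.7)²/27.7 + (27 - 27.5)²/27.5 + (24 - 28.8)²/28.8
   = 1.014 + 0.009 + 0.800
   = 1.82
p-value = 0.4019

Since p-value > α = 0.1, we fail to reject H₀.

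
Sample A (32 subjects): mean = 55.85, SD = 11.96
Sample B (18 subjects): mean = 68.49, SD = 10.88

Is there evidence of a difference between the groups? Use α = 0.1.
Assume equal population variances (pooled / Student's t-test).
Student's two-sample t-test (equal variances):
H₀: μ₁ = μ₂
H₁: μ₁ ≠ μ₂
df = n₁ + n₂ - 2 = 48
Pooled variance s_p² = [(n₁-1)s₁² + (n₂-1)s₂²] / (n₁ + n₂ - 2) = [(31)(11.96²) + (17)(10.88²)] / 48 = 134.3053
SE = √(s_p²(1/n₁ + 1/n₂)) = √(134.3053 × (1/32 + 1/18)) = 3.4144
t = (x̄₁ - x̄₂) / SE = (55.85 - 68.49) / 3.4144 = -12.64 / 3.4144 = -3.702
p-value = 0.0006

Since p-value < α = 0.1, we reject H₀.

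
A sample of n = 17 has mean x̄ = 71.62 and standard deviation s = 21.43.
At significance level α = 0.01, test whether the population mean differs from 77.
One-sample t-test:
H₀: μ = 77
H₁: μ ≠ 77
df = n - 1 = 16
t = (x̄ - μ₀) / (s/√n) = (71.62 - 77) / (21.43/√17) = -1.035
p-value = 0.3160

Since p-value > α = 0.01, we fail to reject H₀.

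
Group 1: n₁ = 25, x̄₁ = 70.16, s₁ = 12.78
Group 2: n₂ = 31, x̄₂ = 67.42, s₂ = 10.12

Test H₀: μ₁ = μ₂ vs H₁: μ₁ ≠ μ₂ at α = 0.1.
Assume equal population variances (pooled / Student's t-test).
Student's two-sample t-test (equal variances):
H₀: μ₁ = μ₂
H₁: μ₁ ≠ μ₂
df = n₁ + n₂ - 2 = 54
Pooled variance s_p² = [(n₁-1)s₁² + (n₂-1)s₂²] / (n₁ + n₂ - 2) = [(24)(12.78²) + (30)(10.12²)] / 54 = 129.4873
SE = √(s_p²(1/n₁ + 1/n₂)) = √(129.4873 × (1/25 + 1/31)) = 3.0588
t = (x̄₁ - x̄₂) / SE = (70.16 - 67.42) / 3.0588 = 2.74 / 3.0588 = 0.896
p-value = 0.3744

Since p-value > α = 0.1, we fail to reject H₀.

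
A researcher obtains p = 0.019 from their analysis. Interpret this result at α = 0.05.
Since p = 0.019 < α = 0.05, reject H₀.
There is sufficient evidence to reject the null hypothesis; the result is statistically significant at the 0.05 level.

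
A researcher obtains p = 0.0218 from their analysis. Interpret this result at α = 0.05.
Since p = 0.0218 < α = 0.05, reject H₀.
There is sufficient evidence to reject the null hypothesis; the result is statistically significant at the 0.05 level.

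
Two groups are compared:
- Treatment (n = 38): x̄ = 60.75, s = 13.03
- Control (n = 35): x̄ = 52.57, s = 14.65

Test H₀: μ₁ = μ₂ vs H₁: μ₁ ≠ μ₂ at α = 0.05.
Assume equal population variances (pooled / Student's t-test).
Student's two-sample t-test (equal variances):
H₀: μ₁ = μ₂
H₁: μ₁ ≠ μ₂
df = n₁ + n₂ - 2 = 71
Pooled variance s_p² = [(n₁-1)s₁² + (n₂-1)s₂²] / (n₁ + n₂ - 2) = [(37)(13.03²) + (34)(14.65²)] / 71 = 191.2543
SE = √(s_p²(1/n₁ + 1/n₂)) = √(191.2543 × (1/38 + 1/35)) = 3.2400
t = (x̄₁ - x̄₂) / SE = (60.75 - 52.57) / 3.2400 = 8.18 / 3.2400 = 2.525
p-value = 0.0138

Since p-value < α = 0.05, we reject H₀.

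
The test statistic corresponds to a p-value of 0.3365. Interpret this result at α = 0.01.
Since p = 0.3365 > α = 0.01, fail to reject H₀.
There is insufficient evidence to reject the null hypothesis; the result is not statistically significant at the 0.01 level.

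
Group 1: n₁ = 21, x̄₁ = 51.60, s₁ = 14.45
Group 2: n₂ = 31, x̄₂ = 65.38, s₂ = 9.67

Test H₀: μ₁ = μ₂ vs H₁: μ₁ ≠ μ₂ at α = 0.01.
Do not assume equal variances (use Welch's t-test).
Welch's two-sample t-test:
H₀: μ₁ = μ₂
H₁: μ₁ ≠ μ₂
s₁²/n₁ = 14.45²/21 = 9.9430,  s₂²/n₂ = 9.67²/31 = 3.0164
SE = √(s₁²/n₁ + s₂²/n₂) = √(9.9430 + 3.0164) = 3.5999
df (Welch-Satterthwaite) = (s₁²/n₁ + s₂²/n₂)² / [(s₁²/n₁)²/(n₁-1) + (s₂²/n₂)²/(n₂-1)] ≈ 32.01
t = (x̄₁ - x̄₂) / SE = (51.60 - 65.38) / 3.5999 = -13.78 / 3.5999 = -3.828
p-value = 0.0006

Since p-value < α = 0.01, we reject H₀.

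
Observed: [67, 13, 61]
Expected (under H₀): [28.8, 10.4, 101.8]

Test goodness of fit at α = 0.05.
Chi-square goodness of fit test:
H₀: observed counts match expected distribution
H₁: observed counts differ from expected distribution
df = k - 1 = 2
χ² = Σ(O - E)²/E
   = (67 - 28.8)²/28.8 + (13 - 10.4)²/10.4 + (61 - 101.8)²/101.8
   = 50.668 + 0.650 + 16.352
   = 67.67
p-value < 0.0001

Since p-value < α = 0.05, we reject H₀.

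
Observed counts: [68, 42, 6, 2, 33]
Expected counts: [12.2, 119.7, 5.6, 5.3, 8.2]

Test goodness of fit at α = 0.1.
Chi-square goodness of fit test:
H₀: observed counts match expected distribution
H₁: observed counts differ from expected distribution
df = k - 1 = 4
χ² = Σ(O - E)²/E
   = (68 - 12.2)²/12.2 + (42 - 119.7)²/119.7 + (6 - 5.6)²/5.6 + (2 - 5.3)²/5.3 + (33 - 8.2)²/8.2
   = 255.216 + 50.437 + 0.029 + 2.055 + 75.005
   = 382.74
p-value < 0.0001

Since p-value < α = 0.1, we reject H₀.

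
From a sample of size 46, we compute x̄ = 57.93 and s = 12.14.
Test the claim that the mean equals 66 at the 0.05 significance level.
One-sample t-test:
H₀: μ = 66
H₁: μ ≠ 66
df = n - 1 = 45
t = (x̄ - μ₀) / (s/√n) = (57.93 - 66) / (12.14/√46) = -4.509
p-value < 0.0001

Since p-value < α = 0.05, we reject H₀.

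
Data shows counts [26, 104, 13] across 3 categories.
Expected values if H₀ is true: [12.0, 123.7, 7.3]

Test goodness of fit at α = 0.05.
Chi-square goodness of fit test:
H₀: observed counts match expected distribution
H₁: observed counts differ from expected distribution
df = k - 1 = 2
χ² = Σ(O - E)²/E
   = (26 - 12.0)²/12.0 + (104 - 123.7)²/123.7 + (13 - 7.3)²/7.3
   = 16.333 + 3.137 + 4.451
   = 23.92
p-value < 0.0001

Since p-value < α = 0.05, we reject H₀.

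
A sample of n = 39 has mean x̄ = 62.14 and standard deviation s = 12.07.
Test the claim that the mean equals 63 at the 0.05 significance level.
One-sample t-test:
H₀: μ = 63
H₁: μ ≠ 63
df = n - 1 = 38
t = (x̄ - μ₀) / (s/√n) = (62.14 - 63) / (12.07/√39) = -0.445
p-value = 0.6589

Since p-value > α = 0.05, we fail to reject H₀.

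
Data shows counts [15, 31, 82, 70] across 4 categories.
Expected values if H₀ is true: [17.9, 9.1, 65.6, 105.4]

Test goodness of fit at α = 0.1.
Chi-square goodness of fit test:
H₀: observed counts match expected distribution
H₁: observed counts differ from expected distribution
df = k - 1 = 3
χ² = Σ(O - E)²/E
   = (15 - 17.9)²/17.9 + (31 - 9.1)²/9.1 + (82 - 65.6)²/65.6 + (70 - 105.4)²/105.4
   = 0.470 + 52.704 + 4.100 + 11.890
   = 69.16
p-value < 0.0001

Since p-value < α = 0.1, we reject H₀.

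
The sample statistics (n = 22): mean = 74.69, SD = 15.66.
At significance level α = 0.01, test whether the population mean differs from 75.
One-sample t-test:
H₀: μ = 75
H₁: μ ≠ 75
df = n - 1 = 21
t = (x̄ - μ₀) / (s/√n) = (74.69 - 75) / (15.66/√22) = -0.093
p-value = 0.9269

Since p-value > α = 0.01, we fail to reject H₀.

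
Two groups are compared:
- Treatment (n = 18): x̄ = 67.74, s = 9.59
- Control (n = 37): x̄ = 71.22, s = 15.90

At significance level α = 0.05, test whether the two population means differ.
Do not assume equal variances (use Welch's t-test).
Welch's two-sample t-test:
H₀: μ₁ = μ₂
H₁: μ₁ ≠ μ₂
s₁²/n₁ = 9.59²/18 = 5.1093,  s₂²/n₂ = 15.90²/37 = 6.8327
SE = √(s₁²/n₁ + s₂²/n₂) = √(5.1093 + 6.8327) = 3.4557
df (Welch-Satterthwaite) = (s₁²/n₁ + s₂²/n₂)² / [(s₁²/n₁)²/(n₁-1) + (s₂²/n₂)²/(n₂-1)] ≈ 50.35
t = (x̄₁ - x̄₂) / SE = (67.74 - 71.22) / 3.4557 = -3.48 / 3.4557 = -1.007
p-value = 0.3187

Since p-value > α = 0.05, we fail to reject H₀.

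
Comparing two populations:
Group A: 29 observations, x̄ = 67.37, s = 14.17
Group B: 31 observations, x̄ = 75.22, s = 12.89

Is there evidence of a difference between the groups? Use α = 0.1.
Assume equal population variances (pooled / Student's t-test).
Student's two-sample t-test (equal variances):
H₀: μ₁ = μ₂
H₁: μ₁ ≠ μ₂
df = n₁ + n₂ - 2 = 58
Pooled variance s_p² = [(n₁-1)s₁² + (n₂-1)s₂²] / (n₁ + n₂ - 2) = [(28)(14.17²) + (30)(12.89²)] / 58 = 182.8733
SE = √(s_p²(1/n₁ + 1/n₂)) = √(182.8733 × (1/29 + 1/31)) = 3.4936
t = (x̄₁ - x̄₂) / SE = (67.37 - 75.22) / 3.4936 = -7.85 / 3.4936 = -2.247
p-value = 0.0285

Since p-value < α = 0.1, we reject H₀.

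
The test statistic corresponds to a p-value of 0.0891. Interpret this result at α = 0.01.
Since p = 0.0891 > α = 0.01, fail to reject H₀.
There is insufficient evidence to reject the null hypothesis; the result is not statistically significant at the 0.01 level.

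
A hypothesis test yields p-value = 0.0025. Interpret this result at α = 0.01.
Since p = 0.0025 < α = 0.01, reject H₀.
There is sufficient evidence to reject the null hypothesis; the result is statistically significant at the 0.01 level.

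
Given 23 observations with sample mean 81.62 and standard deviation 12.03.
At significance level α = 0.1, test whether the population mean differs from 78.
One-sample t-test:
H₀: μ = 78
H₁: μ ≠ 78
df = n - 1 = 22
t = (x̄ - μ₀) / (s/√n) = (81.62 - 78) / (12.03/√23) = 1.443
p-value = 0.1631

Since p-value > α = 0.1, we fail to reject H₀.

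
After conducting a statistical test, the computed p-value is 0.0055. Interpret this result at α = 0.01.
Since p = 0.0055 < α = 0.01, reject H₀.
There is sufficient evidence to reject the null hypothesis; the result is statistically significant at the 0.01 level.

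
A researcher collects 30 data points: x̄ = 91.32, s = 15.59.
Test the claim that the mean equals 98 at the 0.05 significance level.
One-sample t-test:
H₀: μ = 98
H₁: μ ≠ 98
df = n - 1 = 29
t = (x̄ - μ₀) / (s/√n) = (91.32 - 98) / (15.59/√30) = -2.347
p-value = 0.0260

Since p-value < α = 0.05, we reject H₀.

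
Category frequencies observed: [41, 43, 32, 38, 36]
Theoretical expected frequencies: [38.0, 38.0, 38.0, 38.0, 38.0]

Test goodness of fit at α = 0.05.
Chi-square goodness of fit test:
H₀: observed counts match expected distribution
H₁: observed counts differ from expected distribution
df = k - 1 = 4
χ² = Σ(O - E)²/E
   = (41 - 38.0)²/38.0 + (43 - 38.0)²/38.0 + (32 - 38.0)²/38.0 + (38 - 38.0)²/38.0 + (36 - 38.0)²/38.0
   = 0.237 + 0.658 + 0.947 + 0.000 + 0.105
   = 1.95
p-value = 0.7454

Since p-value > α = 0.05, we fail to reject H₀.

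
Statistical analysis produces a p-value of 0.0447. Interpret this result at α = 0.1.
Since p = 0.0447 < α = 0.1, reject H₀.
There is sufficient evidence to reject the null hypothesis; the result is statistically significant at the 0.1 level.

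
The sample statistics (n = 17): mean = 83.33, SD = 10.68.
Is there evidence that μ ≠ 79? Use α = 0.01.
One-sample t-test:
H₀: μ = 79
H₁: μ ≠ 79
df = n - 1 = 16
t = (x̄ - μ₀) / (s/√n) = (83.33 - 79) / (10.68/√17) = 1.672
p-value = 0.1140

Since p-value > α = 0.01, we fail to reject H₀.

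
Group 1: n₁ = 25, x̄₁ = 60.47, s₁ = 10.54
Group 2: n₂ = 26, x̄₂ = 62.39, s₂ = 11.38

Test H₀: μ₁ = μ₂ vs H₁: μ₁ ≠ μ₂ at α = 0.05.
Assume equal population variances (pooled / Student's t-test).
Student's two-sample t-test (equal variances):
H₀: μ₁ = μ₂
H₁: μ₁ ≠ μ₂
df = n₁ + n₂ - 2 = 49
Pooled variance s_p² = [(n₁-1)s₁² + (n₂-1)s₂²] / (n₁ + n₂ - 2) = [(24)(10.54²) + (25)(11.38²)] / 49 = 120.4859
SE = √(s_p²(1/n₁ + 1/n₂)) = √(120.4859 × (1/25 + 1/26)) = 3.0747
t = (x̄₁ - x̄₂) / SE = (60.47 - 62.39) / 3.0747 = -1.92 / 3.0747 = -0.624
p-value = 0.5352

Since p-value > α = 0.05, we fail to reject H₀.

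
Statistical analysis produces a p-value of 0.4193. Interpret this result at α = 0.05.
Since p = 0.4193 > α = 0.05, fail to reject H₀.
There is insufficient evidence to reject the null hypothesis; the result is not statistically significant at the 0.05 level.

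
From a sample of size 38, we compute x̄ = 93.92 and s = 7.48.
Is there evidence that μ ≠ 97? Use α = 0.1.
One-sample t-test:
H₀: μ = 97
H₁: μ ≠ 97
df = n - 1 = 37
t = (x̄ - μ₀) / (s/√n) = (93.92 - 97) / (7.48/√38) = -2.538
p-value = 0.0155

Since p-value < α = 0.1, we reject H₀.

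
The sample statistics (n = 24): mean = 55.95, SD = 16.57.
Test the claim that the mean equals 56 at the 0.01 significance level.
One-sample t-test:
H₀: μ = 56
H₁: μ ≠ 56
df = n - 1 = 23
t = (x̄ - μ₀) / (s/√n) = (55.95 - 56) / (16.57/√24) = -0.015
p-value = 0.9883

Since p-value > α = 0.01, we fail to reject H₀.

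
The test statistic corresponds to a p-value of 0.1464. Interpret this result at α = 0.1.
Since p = 0.1464 > α = 0.1, fail to reject H₀.
There is insufficient evidence to reject the null hypothesis; the result is not statistically significant at the 0.1 level.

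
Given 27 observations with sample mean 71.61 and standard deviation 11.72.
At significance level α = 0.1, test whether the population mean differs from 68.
One-sample t-test:
H₀: μ = 68
H₁: μ ≠ 68
df = n - 1 = 26
t = (x̄ - μ₀) / (s/√n) = (71.61 - 68) / (11.72/√27) = 1.601
p-value = 0.1216

Since p-value > α = 0.1, we fail to reject H₀.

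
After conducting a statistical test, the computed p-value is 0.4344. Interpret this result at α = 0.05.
Since p = 0.4344 > α = 0.05, fail to reject H₀.
There is insufficient evidence to reject the null hypothesis; the result is not statistically significant at the 0.05 level.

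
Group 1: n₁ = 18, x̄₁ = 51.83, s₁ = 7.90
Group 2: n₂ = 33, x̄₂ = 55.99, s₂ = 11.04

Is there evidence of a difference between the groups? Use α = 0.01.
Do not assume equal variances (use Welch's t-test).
Welch's two-sample t-test:
H₀: μ₁ = μ₂
H₁: μ₁ ≠ μ₂
s₁²/n₁ = 7.90²/18 = 3.4672,  s₂²/n₂ = 11.04²/33 = 3.6934
SE = √(s₁²/n₁ + s₂²/n₂) = √(3.4672 + 3.6934) = 2.6759
df (Welch-Satterthwaite) = (s₁²/n₁ + s₂²/n₂)² / [(s₁²/n₁)²/(n₁-1) + (s₂²/n₂)²/(n₂-1)] ≈ 45.24
t = (x̄₁ - x̄₂) / SE = (51.83 - 55.99) / 2.6759 = -4.16 / 2.6759 = -1.555
p-value = 0.1270

Since p-value > α = 0.01, we fail to reject H₀.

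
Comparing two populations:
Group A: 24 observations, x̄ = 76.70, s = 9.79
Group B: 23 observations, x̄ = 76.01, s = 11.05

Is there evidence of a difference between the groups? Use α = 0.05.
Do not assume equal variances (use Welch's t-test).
Welch's two-sample t-test:
H₀: μ₁ = μ₂
H₁: μ₁ ≠ μ₂
s₁²/n₁ = 9.79²/24 = 3.9935,  s₂²/n₂ = 11.05²/23 = 5.3088
SE = √(s₁²/n₁ + s₂²/n₂) = √(3.9935 + 5.3088) = 3.0500
df (Welch-Satterthwaite) = (s₁²/n₁ + s₂²/n₂)² / [(s₁²/n₁)²/(n₁-1) + (s₂²/n₂)²/(n₂-1)] ≈ 43.83
t = (x̄₁ - x̄₂) / SE = (76.70 - 76.01) / 3.0500 = 0.69 / 3.0500 = 0.226
p-value = 0.8221

Since p-value > α = 0.05, we fail to reject H₀.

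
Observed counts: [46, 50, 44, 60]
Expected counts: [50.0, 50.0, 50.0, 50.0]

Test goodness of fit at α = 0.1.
Chi-square goodness of fit test:
H₀: observed counts match expected distribution
H₁: observed counts differ from expected distribution
df = k - 1 = 3
χ² = Σ(O - E)²/E
   = (46 - 50.0)²/50.0 + (50 - 50.0)²/50.0 + (44 - 50.0)²/50.0 + (60 - 50.0)²/50.0
   = 0.320 + 0.000 + 0.720 + 2.000
   = 3.04
p-value = 0.3855

Since p-value > α = 0.1, we fail to reject H₀.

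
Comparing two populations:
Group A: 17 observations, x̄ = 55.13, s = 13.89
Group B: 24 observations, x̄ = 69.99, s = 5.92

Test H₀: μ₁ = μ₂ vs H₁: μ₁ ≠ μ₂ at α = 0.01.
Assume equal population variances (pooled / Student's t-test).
Student's two-sample t-test (equal variances):
H₀: μ₁ = μ₂
H₁: μ₁ ≠ μ₂
df = n₁ + n₂ - 2 = 39
Pooled variance s_p² = [(n₁-1)s₁² + (n₂-1)s₂²] / (n₁ + n₂ - 2) = [(16)(13.89²) + (23)(5.92²)] / 39 = 99.8200
SE = √(s_p²(1/n₁ + 1/n₂)) = √(99.8200 × (1/17 + 1/24)) = 3.1672
t = (x̄₁ - x̄₂) / SE = (55.13 - 69.99) / 3.1672 = -14.86 / 3.1672 = -4.692
p-value < 0.0001

Since p-value < α = 0.01, we reject H₀.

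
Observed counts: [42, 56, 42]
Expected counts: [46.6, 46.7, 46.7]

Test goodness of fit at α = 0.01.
Chi-square goodness of fit test:
H₀: observed counts match expected distribution
H₁: observed counts differ from expected distribution
df = k - 1 = 2
χ² = Σ(O - E)²/E
   = (42 - 46.6)²/46.6 + (56 - 46.7)²/46.7 + (42 - 46.7)²/46.7
   = 0.454 + 1.852 + 0.473
   = 2.78
p-value = 0.2492

Since p-value > α = 0.01, we fail to reject H₀.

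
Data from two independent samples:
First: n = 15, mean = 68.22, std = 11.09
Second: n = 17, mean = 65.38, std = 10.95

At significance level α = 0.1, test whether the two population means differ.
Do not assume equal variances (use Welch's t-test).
Welch's two-sample t-test:
H₀: μ₁ = μ₂
H₁: μ₁ ≠ μ₂
s₁²/n₁ = 11.09²/15 = 8.1992,  s₂²/n₂ = 10.95²/17 = 7.0531
SE = √(s₁²/n₁ + s₂²/n₂) = √(8.1992 + 7.0531) = 3.9054
df (Welch-Satterthwaite) = (s₁²/n₁ + s₂²/n₂)² / [(s₁²/n₁)²/(n₁-1) + (s₂²/n₂)²/(n₂-1)] ≈ 29.41
t = (x̄₁ - x̄₂) / SE = (68.22 - 65.38) / 3.9054 = 2.84 / 3.9054 = 0.727
p-value = 0.4729

Since p-value > α = 0.1, we fail to reject H₀.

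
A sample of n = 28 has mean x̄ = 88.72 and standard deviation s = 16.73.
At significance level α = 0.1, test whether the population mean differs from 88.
One-sample t-test:
H₀: μ = 88
H₁: μ ≠ 88
df = n - 1 = 27
t = (x̄ - μ₀) / (s/√n) = (88.72 - 88) / (16.73/√28) = 0.228
p-value = 0.8216

Since p-value > α = 0.1, we fail to reject H₀.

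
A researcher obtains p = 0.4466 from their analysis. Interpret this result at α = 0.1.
Since p = 0.4466 > α = 0.1, fail to reject H₀.
There is insufficient evidence to reject the null hypothesis; the result is not statistically significant at the 0.1 level.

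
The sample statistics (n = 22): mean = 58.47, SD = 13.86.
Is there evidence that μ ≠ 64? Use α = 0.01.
One-sample t-test:
H₀: μ = 64
H₁: μ ≠ 64
df = n - 1 = 21
t = (x̄ - μ₀) / (s/√n) = (58.47 - 64) / (13.86/√22) = -1.871
p-value = 0.0753

Since p-value > α = 0.01, we fail to reject H₀.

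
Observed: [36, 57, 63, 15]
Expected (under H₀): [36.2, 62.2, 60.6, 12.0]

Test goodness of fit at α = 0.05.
Chi-square goodness of fit test:
H₀: observed counts match expected distribution
H₁: observed counts differ from expected distribution
df = k - 1 = 3
χ² = Σ(O - E)²/E
   = (36 - 36.2)²/36.2 + (57 - 62.2)²/62.2 + (63 - 60.6)²/60.6 + (15 - 12.0)²/12.0
   = 0.001 + 0.435 + 0.095 + 0.750
   = 1.28
p-value = 0.7337

Since p-value > α = 0.05, we fail to reject H₀.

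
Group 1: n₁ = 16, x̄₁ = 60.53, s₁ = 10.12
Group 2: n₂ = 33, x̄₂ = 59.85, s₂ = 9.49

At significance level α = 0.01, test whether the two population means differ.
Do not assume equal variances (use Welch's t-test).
Welch's two-sample t-test:
H₀: μ₁ = μ₂
H₁: μ₁ ≠ μ₂
s₁²/n₁ = 10.12²/16 = 6.4009,  s₂²/n₂ = 9.49²/33 = 2.7291
SE = √(s₁²/n₁ + s₂²/n₂) = √(6.4009 + 2.7291) = 3.0216
df (Welch-Satterthwaite) = (s₁²/n₁ + s₂²/n₂)² / [(s₁²/n₁)²/(n₁-1) + (s₂²/n₂)²/(n₂-1)] ≈ 28.12
t = (x̄₁ - x̄₂) / SE = (60.53 - 59.85) / 3.0216 = 0.68 / 3.0216 = 0.225
p-value = 0.8236

Since p-value > α = 0.01, we fail to reject H₀.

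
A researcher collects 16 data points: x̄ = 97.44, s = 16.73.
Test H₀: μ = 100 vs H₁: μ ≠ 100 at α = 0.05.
One-sample t-test:
H₀: μ = 100
H₁: μ ≠ 100
df = n - 1 = 15
t = (x̄ - μ₀) / (s/√n) = (97.44 - 100) / (16.73/√16) = -0.612
p-value = 0.5497

Since p-value > α = 0.05, we fail to reject H₀.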